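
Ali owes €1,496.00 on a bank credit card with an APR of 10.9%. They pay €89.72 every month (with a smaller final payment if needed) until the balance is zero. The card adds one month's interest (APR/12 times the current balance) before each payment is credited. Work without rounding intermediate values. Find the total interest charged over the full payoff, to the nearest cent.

€133.62

Monthly rate r = 10.9%/12 = 0.908333% = 0.00908333.
Payoff takes n = ⌈−ln(1 − rB₀/P)/ln(1+r)⌉ = ⌈18.163⌉ = 19 payments; the last is €14.66.
Total paid = 18·€89.72 + €14.66 = €1,629.62.
Total interest = total paid − principal = €1,629.62 − €1,496.00 = €133.62.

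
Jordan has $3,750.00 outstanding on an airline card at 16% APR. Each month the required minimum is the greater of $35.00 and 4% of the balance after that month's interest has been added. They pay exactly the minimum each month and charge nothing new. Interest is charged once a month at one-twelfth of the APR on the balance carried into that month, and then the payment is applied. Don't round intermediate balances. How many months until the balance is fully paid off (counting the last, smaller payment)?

Monthly rate r = 16%/12 = 1.33333% = 0.0133333.
While 4% of the post-interest balance exceeds $35.00, each month B ← (B·(1+r))·(1 − 0.04), i.e. B shrinks by the factor (1+r)·0.96 = 0.9728.
This holds for months 1–54. Entering month 55 the balance is $845.87; 4% of the post-interest balance is now below $35.00, so the flat $35.00 minimum applies from here.
From month 55 a fixed $35.00 at rate r clears $845.87 in 30 more payments. Total: 54 + 30 = 84 months.

84 months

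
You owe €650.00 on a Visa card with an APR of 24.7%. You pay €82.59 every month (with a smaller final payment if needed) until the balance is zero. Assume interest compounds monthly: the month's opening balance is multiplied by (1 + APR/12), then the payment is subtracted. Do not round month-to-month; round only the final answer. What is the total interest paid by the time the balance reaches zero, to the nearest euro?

€67

Monthly rate r = 24.7%/12 = 2.05833% = 0.0205833.
Payoff takes n = ⌈−ln(1 − rB₀/P)/ln(1+r)⌉ = ⌈8.674⌉ = 9 payments; the last is €55.87.
Total paid = 8·€82.59 + €55.87 = €716.59.
Total interest = total paid − principal = €716.59 − €650.00 = €66.59.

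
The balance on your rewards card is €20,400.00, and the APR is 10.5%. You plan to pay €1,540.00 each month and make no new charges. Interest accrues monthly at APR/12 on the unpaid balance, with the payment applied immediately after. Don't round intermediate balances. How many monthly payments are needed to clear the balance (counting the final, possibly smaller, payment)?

15 payments

Monthly rate r = 10.5%/12 = 0.875% = 0.00875.
Recurrence: B ← B·(1+r) − €1,540.00.
Month 1: interest €178.50; balance after payment €19,038.50.
Month 2: interest €166.59; balance after payment €17,665.09.
Closed form: n = −ln(1 − rB₀/P)/ln(1+r) = −ln(0.88409)/ln(1.00875) ≈ 14.141, so the balance reaches zero during payment 15.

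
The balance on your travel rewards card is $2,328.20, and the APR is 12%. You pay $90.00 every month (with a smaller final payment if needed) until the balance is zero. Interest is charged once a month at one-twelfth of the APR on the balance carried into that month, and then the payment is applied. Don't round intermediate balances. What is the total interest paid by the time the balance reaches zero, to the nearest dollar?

Monthly rate r = 12%/12 = 1% = 0.01.
Payoff takes n = ⌈−ln(1 − rB₀/P)/ln(1+r)⌉ = ⌈30.083⌉ = 31 payments; the last is $7.50.
Total paid = 30·$90.00 + $7.50 = $2,707.50.
Total interest = total paid − principal = $2,707.50 − $2,328.20 = $379.30.

$379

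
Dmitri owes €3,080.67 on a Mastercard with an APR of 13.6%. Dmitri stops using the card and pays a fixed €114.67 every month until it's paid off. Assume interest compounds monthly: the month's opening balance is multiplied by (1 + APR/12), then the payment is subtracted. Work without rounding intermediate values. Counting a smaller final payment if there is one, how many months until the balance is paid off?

Monthly rate r = 13.6%/12 = 1.13333% = 0.0113333.
Recurrence: B ← B·(1+r) − €114.67.
Month 1: interest €34.91; balance after payment €3,000.91.
Month 2: interest €34.01; balance after payment €2,920.25.
Closed form: n = −ln(1 − rB₀/P)/ln(1+r) = −ln(0.69552)/ln(1.01133) ≈ 32.219, so the balance reaches zero during payment 33.

33 payments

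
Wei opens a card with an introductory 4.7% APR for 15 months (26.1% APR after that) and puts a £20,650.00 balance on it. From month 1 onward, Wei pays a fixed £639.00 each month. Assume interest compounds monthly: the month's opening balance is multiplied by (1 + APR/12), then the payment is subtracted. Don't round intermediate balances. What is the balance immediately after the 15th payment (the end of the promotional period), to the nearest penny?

£12,044.72

Promo months 1–15 at r₀ = 4.7%/12 = 0.00391667; months 16+ at r₁ = 26.1%/12 = 0.02175.
After month 15: iterate B ← B·(1+r₀) − £639.00 for 15 months → £12,044.72.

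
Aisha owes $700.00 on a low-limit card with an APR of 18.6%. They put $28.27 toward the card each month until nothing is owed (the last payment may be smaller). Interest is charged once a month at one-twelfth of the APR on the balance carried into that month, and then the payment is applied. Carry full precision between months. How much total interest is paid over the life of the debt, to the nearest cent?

Monthly rate r = 18.6%/12 = 1.55% = 0.0155.
Payoff takes n = ⌈−ln(1 − rB₀/P)/ln(1+r)⌉ = ⌈31.479⌉ = 32 payments; the last is $13.60.
Total paid = 31·$28.27 + $13.60 = $889.97.
Total interest = total paid − principal = $889.97 − $700.00 = $189.97.

$189.97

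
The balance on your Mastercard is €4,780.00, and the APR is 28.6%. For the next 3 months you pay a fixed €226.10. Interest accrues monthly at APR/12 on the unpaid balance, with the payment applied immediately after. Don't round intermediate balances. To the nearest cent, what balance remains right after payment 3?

Monthly rate r = 28.6%/12 = 2.38333% = 0.0238333.
Each month: B ← B·(1+r) − €226.10.
Month 1: interest €113.92; balance after payment €4,667.82.
Month 2: interest €111.25; balance after payment €4,552.97.
Month 3: interest €108.51; balance after payment €4,435.39.

€4,435.39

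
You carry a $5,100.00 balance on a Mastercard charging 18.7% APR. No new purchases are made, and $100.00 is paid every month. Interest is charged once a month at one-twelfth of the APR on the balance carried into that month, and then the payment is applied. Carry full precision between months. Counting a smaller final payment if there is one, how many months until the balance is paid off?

103 payments

Monthly rate r = 18.7%/12 = 1.55833% = 0.0155833.
Recurrence: B ← B·(1+r) − $100.00.
Month 1: interest $79.47; balance after payment $5,079.48.
Month 2: interest $79.16; balance after payment $5,058.63.
Closed form: n = −ln(1 − rB₀/P)/ln(1+r) = −ln(0.20525)/ln(1.01558) ≈ 102.406, so the balance reaches zero during payment 103.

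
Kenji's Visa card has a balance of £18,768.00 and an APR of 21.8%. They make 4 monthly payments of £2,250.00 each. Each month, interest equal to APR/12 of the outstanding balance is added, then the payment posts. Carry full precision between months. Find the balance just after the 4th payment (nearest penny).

£10,921.19

Monthly rate r = 21.8%/12 = 1.81667% = 0.0181667.
Each month: B ← B·(1+r) − £2,250.00.
Month 1: interest £340.95; balance after payment £16,858.95.
Month 2: interest £306.27; balance after payment £14,915.22.
Month 3: interest £270.96; balance after payment £12,936.18.
Month 4: interest £235.01; balance after payment £10,921.19.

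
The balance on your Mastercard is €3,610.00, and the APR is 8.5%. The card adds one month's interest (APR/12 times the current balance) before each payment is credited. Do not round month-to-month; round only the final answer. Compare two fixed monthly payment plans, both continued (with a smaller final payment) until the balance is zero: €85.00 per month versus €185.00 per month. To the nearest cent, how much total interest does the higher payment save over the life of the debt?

€410.70

Monthly rate r = 8.5%/12 = 0.708333% = 0.00708333.
At €85.00/mo: n = ⌈−ln(1 − rB₀/P)/ln(1+r)⌉ = 51 payments (last €59.65); total interest = total paid − €3,610.00 = €699.65.
At €185.00/mo: 22 payments (last €13.95); total interest €288.95.
Interest saved = €699.65 − €288.95 = €410.70.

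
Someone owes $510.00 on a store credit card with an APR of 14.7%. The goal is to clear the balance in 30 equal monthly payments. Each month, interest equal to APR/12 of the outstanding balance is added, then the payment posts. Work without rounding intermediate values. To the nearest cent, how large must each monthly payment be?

$20.42

Monthly rate r = 14.7%/12 = 1.225% = 0.01225.
Level-payment amortization: P = B₀·r / (1 − (1+r)^(−n)) = 510.00·0.01225 / (1 − 1.01225^(−30)).
Denominator 1 − (1+r)^(−30) = 0.305988868.
P = 6.2475 / 0.305988868 ≈ 20.42.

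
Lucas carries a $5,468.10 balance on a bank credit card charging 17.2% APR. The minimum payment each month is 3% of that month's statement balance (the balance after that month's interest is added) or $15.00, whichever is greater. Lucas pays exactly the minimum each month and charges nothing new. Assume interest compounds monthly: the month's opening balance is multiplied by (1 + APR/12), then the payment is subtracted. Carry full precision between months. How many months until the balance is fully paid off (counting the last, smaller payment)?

194 months

Monthly rate r = 17.2%/12 = 1.43333% = 0.0143333.
While 3% of the post-interest balance exceeds $15.00, each month B ← (B·(1+r))·(1 − 0.03), i.e. B shrinks by the factor (1+r)·0.97 = 0.9839.
This holds for months 1–149. Entering month 150 the balance is $487.25; 3% of the post-interest balance is now below $15.00, so the flat $15.00 minimum applies from here.
From month 150 a fixed $15.00 at rate r clears $487.25 in 45 more payments. Total: 149 + 45 = 194 months.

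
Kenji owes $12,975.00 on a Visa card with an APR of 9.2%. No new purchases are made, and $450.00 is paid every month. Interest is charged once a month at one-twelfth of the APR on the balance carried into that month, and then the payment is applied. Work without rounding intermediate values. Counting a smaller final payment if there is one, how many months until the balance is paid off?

Monthly rate r = 9.2%/12 = 0.766667% = 0.00766667.
Recurrence: B ← B·(1+r) − $450.00.
Month 1: interest $99.47; balance after payment $12,624.48.
Month 2: interest $96.79; balance after payment $12,271.26.
Closed form: n = −ln(1 − rB₀/P)/ln(1+r) = −ln(0.77894)/ln(1.00767) ≈ 32.709, so the balance reaches zero during payment 33.

33 payments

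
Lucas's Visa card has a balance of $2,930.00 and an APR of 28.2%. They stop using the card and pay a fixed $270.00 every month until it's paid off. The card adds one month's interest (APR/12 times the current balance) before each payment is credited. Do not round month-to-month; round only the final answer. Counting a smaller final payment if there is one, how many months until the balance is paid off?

13 months

Monthly rate r = 28.2%/12 = 2.35% = 0.0235.
Recurrence: B ← B·(1+r) − $270.00.
Month 1: interest $68.86; balance after payment $2,728.86.
Month 2: interest $64.13; balance after payment $2,522.98.
Closed form: n = −ln(1 − rB₀/P)/ln(1+r) = −ln(0.74498)/ln(1.0235) ≈ 12.674, so the balance reaches zero during payment 13.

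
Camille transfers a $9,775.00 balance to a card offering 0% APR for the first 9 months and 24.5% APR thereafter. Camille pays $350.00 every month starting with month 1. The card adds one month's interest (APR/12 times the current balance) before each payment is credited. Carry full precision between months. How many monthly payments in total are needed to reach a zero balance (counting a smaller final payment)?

Promo months 1–9 at r₀ = 0%/12 = 0; months 10+ at r₁ = 24.5%/12 = 0.0204167.
After month 9 (no interest yet): B = $9,775.00 − 9·$350.00 = $6,625.00.
Then at r₁ with $350.00/mo: n₂ = −ln(1 − r₁·B/P)/ln(1+r₁) ≈ 24.17 → 25 more payments.

34 payments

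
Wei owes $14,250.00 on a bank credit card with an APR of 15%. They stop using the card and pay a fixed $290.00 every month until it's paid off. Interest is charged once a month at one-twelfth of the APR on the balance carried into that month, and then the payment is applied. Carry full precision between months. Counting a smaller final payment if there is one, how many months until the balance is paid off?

Monthly rate r = 15%/12 = 1.25% = 0.0125.
Recurrence: B ← B·(1+r) − $290.00.
Month 1: interest $178.12; balance after payment $14,138.12.
Month 2: interest $176.73; balance after payment $14,024.85.
Closed form: n = −ln(1 − rB₀/P)/ln(1+r) = −ln(0.38578)/ln(1.0125) ≈ 76.675, so the balance reaches zero during payment 77.

77 payments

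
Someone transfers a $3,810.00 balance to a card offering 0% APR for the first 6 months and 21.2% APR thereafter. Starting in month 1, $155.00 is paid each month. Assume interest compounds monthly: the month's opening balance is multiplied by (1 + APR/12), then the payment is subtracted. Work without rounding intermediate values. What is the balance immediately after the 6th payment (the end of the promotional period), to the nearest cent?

$2,880.00

Promo months 1–6 at r₀ = 0%/12 = 0; months 7+ at r₁ = 21.2%/12 = 0.0176667.
After month 6 (no interest yet): B = $3,810.00 − 6·$155.00 = $2,880.00.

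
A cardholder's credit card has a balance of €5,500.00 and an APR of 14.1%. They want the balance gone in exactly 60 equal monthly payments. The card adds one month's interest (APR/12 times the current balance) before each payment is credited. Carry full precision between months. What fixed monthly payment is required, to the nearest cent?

Monthly rate r = 14.1%/12 = 1.175% = 0.01175.
Level-payment amortization: P = B₀·r / (1 − (1+r)^(−n)) = 5500.00·0.01175 / (1 − 1.01175^(−60)).
Denominator 1 − (1+r)^(−60) = 0.503856603.
P = 64.625 / 0.503856603 ≈ 128.26.

€128.26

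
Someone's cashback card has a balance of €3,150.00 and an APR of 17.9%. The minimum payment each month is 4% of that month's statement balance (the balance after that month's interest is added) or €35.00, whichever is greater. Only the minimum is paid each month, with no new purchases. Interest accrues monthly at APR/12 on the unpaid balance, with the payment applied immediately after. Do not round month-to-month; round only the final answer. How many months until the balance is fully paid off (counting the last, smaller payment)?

Monthly rate r = 17.9%/12 = 1.49167% = 0.0149167.
While 4% of the post-interest balance exceeds €35.00, each month B ← (B·(1+r))·(1 − 0.04), i.e. B shrinks by the factor (1+r)·0.96 = 0.97432.
This holds for months 1–50. Entering month 51 the balance is €857.81; 4% of the post-interest balance is now below €35.00, so the flat €35.00 minimum applies from here.
From month 51 a fixed €35.00 at rate r clears €857.81 in 31 more payments. Total: 50 + 31 = 81 months.

81 months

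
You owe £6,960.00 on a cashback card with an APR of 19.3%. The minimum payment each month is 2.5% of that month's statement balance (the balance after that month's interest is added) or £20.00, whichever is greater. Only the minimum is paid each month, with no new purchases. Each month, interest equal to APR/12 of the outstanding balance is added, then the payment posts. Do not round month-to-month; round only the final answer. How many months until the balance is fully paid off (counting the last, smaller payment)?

296 months

Monthly rate r = 19.3%/12 = 1.60833% = 0.0160833.
While 2.5% of the post-interest balance exceeds £20.00, each month B ← (B·(1+r))·(1 − 0.025), i.e. B shrinks by the factor (1+r)·0.975 = 0.99068.
This holds for months 1–233. Entering month 234 the balance is £785.63; 2.5% of the post-interest balance is now below £20.00, so the flat £20.00 minimum applies from here.
From month 234 a fixed £20.00 at rate r clears £785.63 in 63 more payments. Total: 233 + 63 = 296 months.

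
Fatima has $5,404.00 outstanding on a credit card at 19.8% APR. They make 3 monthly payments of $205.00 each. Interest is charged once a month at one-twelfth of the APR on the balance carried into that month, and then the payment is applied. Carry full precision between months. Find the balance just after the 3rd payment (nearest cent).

$5,050.73

Monthly rate r = 19.8%/12 = 1.65% = 0.0165.
Each month: B ← B·(1+r) − $205.00.
Month 1: interest $89.17; balance after payment $5,288.17.
Month 2: interest $87.25; balance after payment $5,170.42.
Month 3: interest $85.31; balance after payment $5,050.73.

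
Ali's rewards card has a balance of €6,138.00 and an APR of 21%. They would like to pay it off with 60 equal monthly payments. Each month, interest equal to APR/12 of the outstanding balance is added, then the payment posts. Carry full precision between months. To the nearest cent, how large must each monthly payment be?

€166.05

Monthly rate r = 21%/12 = 1.75% = 0.0175.
Level-payment amortization: P = B₀·r / (1 − (1+r)^(−n)) = 6138.00·0.0175 / (1 − 1.0175^(−60)).
Denominator 1 − (1+r)^(−60) = 0.646869747.
P = 107.415 / 0.646869747 ≈ 166.05.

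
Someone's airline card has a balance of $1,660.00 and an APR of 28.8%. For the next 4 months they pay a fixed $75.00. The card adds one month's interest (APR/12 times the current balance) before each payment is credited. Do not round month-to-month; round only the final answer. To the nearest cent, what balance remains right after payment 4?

Monthly rate r = 28.8%/12 = 2.4% = 0.024.
Each month: B ← B·(1+r) − $75.00.
Month 1: interest $39.84; balance after payment $1,624.84.
Month 2: interest $39.00; balance after payment $1,588.84.
Month 3: interest $38.13; balance after payment $1,551.97.
Month 4: interest $37.25; balance after payment $1,514.22.

$1,514.22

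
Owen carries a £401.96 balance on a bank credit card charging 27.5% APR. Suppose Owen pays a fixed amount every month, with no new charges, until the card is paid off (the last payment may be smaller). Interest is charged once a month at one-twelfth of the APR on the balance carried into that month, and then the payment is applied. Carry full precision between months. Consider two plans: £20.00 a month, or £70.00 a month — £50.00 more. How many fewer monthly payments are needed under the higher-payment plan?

21 fewer payments

Monthly rate r = 27.5%/12 = 2.29167% = 0.0229167.
At £20.00/mo: n = ⌈−ln(1 − rB₀/P)/ln(1+r)⌉ = 28 payments (last £4.89); total interest = total paid − £401.96 = £142.93.
At £70.00/mo: 7 payments (last £16.04); total interest £34.08.
Payments saved = 28 − 7 = 21.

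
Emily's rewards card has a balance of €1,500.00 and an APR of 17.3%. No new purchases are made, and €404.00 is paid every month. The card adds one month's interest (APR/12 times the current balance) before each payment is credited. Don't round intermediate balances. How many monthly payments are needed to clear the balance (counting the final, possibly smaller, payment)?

4 months

Monthly rate r = 17.3%/12 = 1.44167% = 0.0144167.
Recurrence: B ← B·(1+r) − €404.00.
Month 1: interest €21.63; balance after payment €1,117.62.
Month 2: interest €16.11; balance after payment €729.74.
Month 3: interest €10.52; balance after payment €336.26.
Month 4: interest €4.85; balance after payment €0.00.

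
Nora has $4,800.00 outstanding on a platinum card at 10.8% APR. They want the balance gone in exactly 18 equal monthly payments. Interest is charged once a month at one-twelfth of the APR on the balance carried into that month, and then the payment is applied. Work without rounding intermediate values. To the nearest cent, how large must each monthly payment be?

Monthly rate r = 10.8%/12 = 0.9% = 0.009.
Level-payment amortization: P = B₀·r / (1 − (1+r)^(−n)) = 4800.00·0.009 / (1 − 1.009^(−18)).
Denominator 1 − (1+r)^(−18) = 0.148942295.
P = 43.2 / 0.148942295 ≈ 290.05.

$290.05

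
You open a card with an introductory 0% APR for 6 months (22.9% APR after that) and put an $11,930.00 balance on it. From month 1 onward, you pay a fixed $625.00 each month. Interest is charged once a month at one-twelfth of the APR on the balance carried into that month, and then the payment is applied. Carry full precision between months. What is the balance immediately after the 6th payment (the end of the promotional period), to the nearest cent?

Promo months 1–6 at r₀ = 0%/12 = 0; months 7+ at r₁ = 22.9%/12 = 0.0190833.
After month 6 (no interest yet): B = $11,930.00 − 6·$625.00 = $8,180.00.

$8,180.00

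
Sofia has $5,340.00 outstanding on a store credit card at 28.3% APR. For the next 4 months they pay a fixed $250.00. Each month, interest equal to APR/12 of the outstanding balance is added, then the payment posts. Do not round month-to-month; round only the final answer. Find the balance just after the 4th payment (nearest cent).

Monthly rate r = 28.3%/12 = 2.35833% = 0.0235833.
Each month: B ← B·(1+r) − $250.00.
Month 1: interest $125.94; balance after payment $5,215.94.
Month 2: interest $123.01; balance after payment $5,088.94.
Month 3: interest $120.01; balance after payment $4,958.96.
Month 4: interest $116.95; balance after payment $4,825.91.

$4,825.91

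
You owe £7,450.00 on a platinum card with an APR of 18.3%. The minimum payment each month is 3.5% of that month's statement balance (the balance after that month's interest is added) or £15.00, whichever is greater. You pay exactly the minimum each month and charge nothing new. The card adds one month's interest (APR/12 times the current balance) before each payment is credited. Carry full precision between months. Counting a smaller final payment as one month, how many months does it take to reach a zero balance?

178 months

Monthly rate r = 18.3%/12 = 1.525% = 0.01525.
While 3.5% of the post-interest balance exceeds £15.00, each month B ← (B·(1+r))·(1 − 0.035), i.e. B shrinks by the factor (1+r)·0.965 = 0.97972.
This holds for months 1–141. Entering month 142 the balance is £414.29; 3.5% of the post-interest balance is now below £15.00, so the flat £15.00 minimum applies from here.
From month 142 a fixed £15.00 at rate r clears £414.29 in 37 more payments. Total: 141 + 37 = 178 months.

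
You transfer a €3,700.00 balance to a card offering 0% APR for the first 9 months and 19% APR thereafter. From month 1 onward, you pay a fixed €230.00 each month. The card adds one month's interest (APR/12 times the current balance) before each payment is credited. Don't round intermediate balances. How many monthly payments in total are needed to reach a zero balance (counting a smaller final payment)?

17 payments

Promo months 1–9 at r₀ = 0%/12 = 0; months 10+ at r₁ = 19%/12 = 0.0158333.
After month 9 (no interest yet): B = €3,700.00 − 9·€230.00 = €1,630.00.
Then at r₁ with €230.00/mo: n₂ = −ln(1 − r₁·B/P)/ln(1+r₁) ≈ 7.58 → 8 more payments.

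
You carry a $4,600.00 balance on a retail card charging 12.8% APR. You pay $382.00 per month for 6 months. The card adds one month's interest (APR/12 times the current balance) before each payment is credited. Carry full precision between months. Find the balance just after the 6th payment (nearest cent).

Monthly rate r = 12.8%/12 = 1.06667% = 0.0106667.
Each month: B ← B·(1+r) − $382.00.
Month 1: interest $49.07; balance after payment $4,267.07.
Month 2: interest $45.52; balance after payment $3,930.58.
Month 3: interest $41.93; balance after payment $3,590.51.
Month 4: interest $38.30; balance after payment $3,246.81.
Month 5: interest $34.63; balance after payment $2,899.44.
Month 6: interest $30.93; balance after payment $2,548.37.

$2,548.37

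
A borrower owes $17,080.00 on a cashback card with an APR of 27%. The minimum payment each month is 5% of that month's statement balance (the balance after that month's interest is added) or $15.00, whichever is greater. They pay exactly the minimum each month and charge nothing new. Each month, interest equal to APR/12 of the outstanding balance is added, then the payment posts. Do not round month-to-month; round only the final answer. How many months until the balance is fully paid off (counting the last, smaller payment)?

167 months

Monthly rate r = 27%/12 = 2.25% = 0.0225.
While 5% of the post-interest balance exceeds $15.00, each month B ← (B·(1+r))·(1 − 0.05), i.e. B shrinks by the factor (1+r)·0.95 = 0.97137.
This holds for months 1–140. Entering month 141 the balance is $292.86; 5% of the post-interest balance is now below $15.00, so the flat $15.00 minimum applies from here.
From month 141 a fixed $15.00 at rate r clears $292.86 in 27 more payments. Total: 140 + 27 = 167 months.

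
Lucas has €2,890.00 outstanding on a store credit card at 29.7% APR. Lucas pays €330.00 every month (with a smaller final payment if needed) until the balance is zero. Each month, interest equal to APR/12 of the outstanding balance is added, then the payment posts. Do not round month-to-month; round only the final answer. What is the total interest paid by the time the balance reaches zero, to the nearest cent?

Monthly rate r = 29.7%/12 = 2.475% = 0.02475.
Payoff takes n = ⌈−ln(1 − rB₀/P)/ln(1+r)⌉ = ⌈9.992⌉ = 10 payments; the last is €327.55.
Total paid = 9·€330.00 + €327.55 = €3,297.55.
Total interest = total paid − principal = €3,297.55 − €2,890.00 = €407.55.

€407.55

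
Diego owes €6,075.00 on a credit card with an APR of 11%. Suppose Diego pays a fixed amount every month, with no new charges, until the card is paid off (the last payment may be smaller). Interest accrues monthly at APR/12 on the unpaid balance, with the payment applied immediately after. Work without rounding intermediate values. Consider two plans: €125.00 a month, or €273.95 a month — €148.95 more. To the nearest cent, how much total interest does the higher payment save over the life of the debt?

€1,255.57

Monthly rate r = 11%/12 = 0.916667% = 0.00916667.
At €125.00/mo: n = ⌈−ln(1 − rB₀/P)/ln(1+r)⌉ = 65 payments (last €78.14); total interest = total paid − €6,075.00 = €2,003.14.
At €273.95/mo: 25 payments (last €247.77); total interest €747.57.
Interest saved = €2,003.14 − €747.57 = €1,255.57.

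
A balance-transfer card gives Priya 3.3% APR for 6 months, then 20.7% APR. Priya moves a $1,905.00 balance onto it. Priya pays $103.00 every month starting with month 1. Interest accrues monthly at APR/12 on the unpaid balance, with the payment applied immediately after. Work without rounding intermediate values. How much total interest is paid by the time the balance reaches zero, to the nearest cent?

Promo months 1–6 at r₀ = 3.3%/12 = 0.00275; months 7+ at r₁ = 20.7%/12 = 0.01725.
After month 6: iterate B ← B·(1+r₀) − $103.00 for 6 months → $1,314.39.
Then at r₁ with $103.00/mo: n₂ = −ln(1 − r₁·B/P)/ln(1+r₁) ≈ 14.54 → 15 more payments.
Total paid = 20·$103.00 + $55.53 = $2,115.53; interest = $2,115.53 − $1,905.00 = $210.53.

$210.53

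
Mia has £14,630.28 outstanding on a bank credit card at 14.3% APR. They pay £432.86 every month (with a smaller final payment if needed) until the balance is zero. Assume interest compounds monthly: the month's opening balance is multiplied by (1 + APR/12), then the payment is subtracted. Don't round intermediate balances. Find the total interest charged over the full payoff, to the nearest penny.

Monthly rate r = 14.3%/12 = 1.19167% = 0.0119167.
Payoff takes n = ⌈−ln(1 − rB₀/P)/ln(1+r)⌉ = ⌈43.512⌉ = 44 payments; the last is £222.43.
Total paid = 43·£432.86 + £222.43 = £18,835.41.
Total interest = total paid − principal = £18,835.41 − £14,630.28 = £4,205.13.

£4,205.13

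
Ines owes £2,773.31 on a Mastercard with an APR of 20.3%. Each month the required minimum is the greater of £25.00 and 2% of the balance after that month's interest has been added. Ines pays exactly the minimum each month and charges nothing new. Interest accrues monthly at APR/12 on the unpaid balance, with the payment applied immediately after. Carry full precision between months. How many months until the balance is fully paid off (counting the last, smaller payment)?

Monthly rate r = 20.3%/12 = 1.69167% = 0.0169167.
While 2% of the post-interest balance exceeds £25.00, each month B ← (B·(1+r))·(1 − 0.02), i.e. B shrinks by the factor (1+r)·0.98 = 0.99658.
This holds for months 1–238. Entering month 239 the balance is £1,226.65; 2% of the post-interest balance is now below £25.00, so the flat £25.00 minimum applies from here.
From month 239 a fixed £25.00 at rate r clears £1,226.65 in 106 more payments. Total: 238 + 106 = 344 months.

344 months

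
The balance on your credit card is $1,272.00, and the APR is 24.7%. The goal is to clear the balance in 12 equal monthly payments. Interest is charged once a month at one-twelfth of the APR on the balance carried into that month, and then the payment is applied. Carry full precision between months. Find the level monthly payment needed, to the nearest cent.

$120.71

Monthly rate r = 24.7%/12 = 2.05833% = 0.0205833.
Level-payment amortization: P = B₀·r / (1 − (1+r)^(−n)) = 1272.00·0.0205833 / (1 − 1.02058^(−12)).
Denominator 1 − (1+r)^(−12) = 0.21689799.
P = 26.182 / 0.21689799 ≈ 120.71.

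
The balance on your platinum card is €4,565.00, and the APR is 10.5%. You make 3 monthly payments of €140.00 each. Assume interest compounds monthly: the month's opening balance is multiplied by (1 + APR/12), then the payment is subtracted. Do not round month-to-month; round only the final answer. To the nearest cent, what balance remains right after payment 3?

Monthly rate r = 10.5%/12 = 0.875% = 0.00875.
Each month: B ← B·(1+r) − €140.00.
Month 1: interest €39.94; balance after payment €4,464.94.
Month 2: interest €39.07; balance after payment €4,364.01.
Month 3: interest €38.19; balance after payment €4,262.20.

€4,262.20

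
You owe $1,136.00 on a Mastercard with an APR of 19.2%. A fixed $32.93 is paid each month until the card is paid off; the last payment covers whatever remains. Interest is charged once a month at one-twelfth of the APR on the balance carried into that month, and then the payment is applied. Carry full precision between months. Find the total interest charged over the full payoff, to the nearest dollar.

Monthly rate r = 19.2%/12 = 1.6% = 0.016.
Payoff takes n = ⌈−ln(1 − rB₀/P)/ln(1+r)⌉ = ⌈50.580⌉ = 51 payments; the last is $19.15.
Total paid = 50·$32.93 + $19.15 = $1,665.65.
Total interest = total paid − principal = $1,665.65 − $1,136.00 = $529.65.

$530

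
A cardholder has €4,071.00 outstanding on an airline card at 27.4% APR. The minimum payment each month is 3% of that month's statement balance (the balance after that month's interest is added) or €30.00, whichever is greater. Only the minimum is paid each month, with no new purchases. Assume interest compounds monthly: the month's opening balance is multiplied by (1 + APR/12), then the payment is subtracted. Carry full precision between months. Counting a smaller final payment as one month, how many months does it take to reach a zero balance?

Monthly rate r = 27.4%/12 = 2.28333% = 0.0228333.
While 3% of the post-interest balance exceeds €30.00, each month B ← (B·(1+r))·(1 − 0.03), i.e. B shrinks by the factor (1+r)·0.97 = 0.99215.
This holds for months 1–181. Entering month 182 the balance is €977.39; 3% of the post-interest balance is now below €30.00, so the flat €30.00 minimum applies from here.
From month 182 a fixed €30.00 at rate r clears €977.39 in 61 more payments. Total: 181 + 61 = 242 months.

242 months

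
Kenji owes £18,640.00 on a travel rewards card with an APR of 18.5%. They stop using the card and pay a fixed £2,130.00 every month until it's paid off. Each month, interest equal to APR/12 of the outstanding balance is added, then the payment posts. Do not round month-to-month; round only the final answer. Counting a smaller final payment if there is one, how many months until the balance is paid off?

Monthly rate r = 18.5%/12 = 1.54167% = 0.0154167.
Recurrence: B ← B·(1+r) − £2,130.00.
Month 1: interest £287.37; balance after payment £16,797.37.
Month 2: interest £258.96; balance after payment £14,926.33.
Closed form: n = −ln(1 − rB₀/P)/ln(1+r) = −ln(0.86509)/ln(1.01542) ≈ 9.473, so the balance reaches zero during payment 10.

10 months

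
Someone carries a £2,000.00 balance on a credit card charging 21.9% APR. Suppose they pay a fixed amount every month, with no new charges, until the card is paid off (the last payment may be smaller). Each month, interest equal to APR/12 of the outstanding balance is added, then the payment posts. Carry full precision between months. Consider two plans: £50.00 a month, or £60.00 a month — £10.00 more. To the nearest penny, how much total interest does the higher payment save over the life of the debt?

Monthly rate r = 21.9%/12 = 1.825% = 0.01825.
At £50.00/mo: n = ⌈−ln(1 − rB₀/P)/ln(1+r)⌉ = 73 payments (last £19.96); total interest = total paid − £2,000.00 = £1,619.96.
At £60.00/mo: 52 payments (last £49.79); total interest £1,109.79.
Interest saved = £1,619.96 − £1,109.79 = £510.17.

£510.17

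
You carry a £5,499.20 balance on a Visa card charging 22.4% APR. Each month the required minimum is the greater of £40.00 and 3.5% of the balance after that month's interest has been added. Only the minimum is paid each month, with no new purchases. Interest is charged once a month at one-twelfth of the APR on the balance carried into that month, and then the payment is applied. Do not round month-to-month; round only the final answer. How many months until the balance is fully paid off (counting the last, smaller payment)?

Monthly rate r = 22.4%/12 = 1.86667% = 0.0186667.
While 3.5% of the post-interest balance exceeds £40.00, each month B ← (B·(1+r))·(1 − 0.035), i.e. B shrinks by the factor (1+r)·0.965 = 0.98301.
This holds for months 1–93. Entering month 94 the balance is £1,117.70; 3.5% of the post-interest balance is now below £40.00, so the flat £40.00 minimum applies from here.
From month 94 a fixed £40.00 at rate r clears £1,117.70 in 40 more payments. Total: 93 + 40 = 133 months.

133 months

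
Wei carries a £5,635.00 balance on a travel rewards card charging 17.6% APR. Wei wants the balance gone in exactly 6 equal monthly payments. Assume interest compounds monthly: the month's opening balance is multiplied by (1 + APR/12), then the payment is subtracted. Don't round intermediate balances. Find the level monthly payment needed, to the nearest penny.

£987.96

Monthly rate r = 17.6%/12 = 1.46667% = 0.0146667.
Level-payment amortization: P = B₀·r / (1 − (1+r)^(−n)) = 5635.00·0.0146667 / (1 − 1.01467^(−6)).
Denominator 1 − (1+r)^(−6) = 0.0836536808.
P = 82.6467 / 0.0836536808 ≈ 987.96.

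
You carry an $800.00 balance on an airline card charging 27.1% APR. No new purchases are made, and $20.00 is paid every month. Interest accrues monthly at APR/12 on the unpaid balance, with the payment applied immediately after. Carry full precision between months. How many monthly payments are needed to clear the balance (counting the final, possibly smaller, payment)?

105 months

Monthly rate r = 27.1%/12 = 2.25833% = 0.0225833.
Recurrence: B ← B·(1+r) − $20.00.
Month 1: interest $18.07; balance after payment $798.07.
Month 2: interest $18.02; balance after payment $796.09.
Closed form: n = −ln(1 − rB₀/P)/ln(1+r) = −ln(0.096667)/ln(1.02258) ≈ 104.625, so the balance reaches zero during payment 105.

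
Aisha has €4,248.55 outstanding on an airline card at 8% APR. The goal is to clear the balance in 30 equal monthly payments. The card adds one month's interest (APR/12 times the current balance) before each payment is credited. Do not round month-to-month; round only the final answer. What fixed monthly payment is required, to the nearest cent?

€156.72

Monthly rate r = 8%/12 = 0.666667% = 0.00666667.
Level-payment amortization: P = B₀·r / (1 − (1+r)^(−n)) = 4248.55·0.00666667 / (1 − 1.00667^(−30)).
Denominator 1 − (1+r)^(−30) = 0.18072566.
P = 28.3237 / 0.18072566 ≈ 156.72.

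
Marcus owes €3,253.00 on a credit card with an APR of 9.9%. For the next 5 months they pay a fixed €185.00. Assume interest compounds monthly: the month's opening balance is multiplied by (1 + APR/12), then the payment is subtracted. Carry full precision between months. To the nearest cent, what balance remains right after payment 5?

€2,449.03

Monthly rate r = 9.9%/12 = 0.825% = 0.00825.
Each month: B ← B·(1+r) − €185.00.
Month 1: interest €26.84; balance after payment €3,094.84.
Month 2: interest €25.53; balance after payment €2,935.37.
Month 3: interest €24.22; balance after payment €2,774.59.
Month 4: interest €22.89; balance after payment €2,612.48.
Month 5: interest €21.55; balance after payment €2,449.03.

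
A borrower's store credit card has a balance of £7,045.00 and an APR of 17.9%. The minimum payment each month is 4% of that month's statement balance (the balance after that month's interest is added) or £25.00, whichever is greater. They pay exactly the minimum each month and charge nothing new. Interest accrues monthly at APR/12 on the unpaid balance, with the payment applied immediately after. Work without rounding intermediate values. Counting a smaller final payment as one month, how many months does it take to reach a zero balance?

Monthly rate r = 17.9%/12 = 1.49167% = 0.0149167.
While 4% of the post-interest balance exceeds £25.00, each month B ← (B·(1+r))·(1 − 0.04), i.e. B shrinks by the factor (1+r)·0.96 = 0.97432.
This holds for months 1–94. Entering month 95 the balance is £610.71; 4% of the post-interest balance is now below £25.00, so the flat £25.00 minimum applies from here.
From month 95 a fixed £25.00 at rate r clears £610.71 in 31 more payments. Total: 94 + 31 = 125 months.

125 months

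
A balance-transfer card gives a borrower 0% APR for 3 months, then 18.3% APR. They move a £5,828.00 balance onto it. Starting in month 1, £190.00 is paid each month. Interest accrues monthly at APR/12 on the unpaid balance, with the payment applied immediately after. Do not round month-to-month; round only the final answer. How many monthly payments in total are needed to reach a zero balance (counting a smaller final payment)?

Promo months 1–3 at r₀ = 0%/12 = 0; months 4+ at r₁ = 18.3%/12 = 0.01525.
After month 3 (no interest yet): B = £5,828.00 − 3·£190.00 = £5,258.00.
Then at r₁ with £190.00/mo: n₂ = −ln(1 − r₁·B/P)/ln(1+r₁) ≈ 36.22 → 37 more payments.

40 payments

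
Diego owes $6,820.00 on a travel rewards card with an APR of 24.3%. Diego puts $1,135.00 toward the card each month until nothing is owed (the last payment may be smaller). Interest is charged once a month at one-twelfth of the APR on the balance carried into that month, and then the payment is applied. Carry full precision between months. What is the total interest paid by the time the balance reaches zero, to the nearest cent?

$528.20

Monthly rate r = 24.3%/12 = 2.025% = 0.02025.
Payoff takes n = ⌈−ln(1 − rB₀/P)/ln(1+r)⌉ = ⌈6.472⌉ = 7 payments; the last is $538.20.
Total paid = 6·$1,135.00 + $538.20 = $7,348.20.
Total interest = total paid − principal = $7,348.20 − $6,820.00 = $528.20.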